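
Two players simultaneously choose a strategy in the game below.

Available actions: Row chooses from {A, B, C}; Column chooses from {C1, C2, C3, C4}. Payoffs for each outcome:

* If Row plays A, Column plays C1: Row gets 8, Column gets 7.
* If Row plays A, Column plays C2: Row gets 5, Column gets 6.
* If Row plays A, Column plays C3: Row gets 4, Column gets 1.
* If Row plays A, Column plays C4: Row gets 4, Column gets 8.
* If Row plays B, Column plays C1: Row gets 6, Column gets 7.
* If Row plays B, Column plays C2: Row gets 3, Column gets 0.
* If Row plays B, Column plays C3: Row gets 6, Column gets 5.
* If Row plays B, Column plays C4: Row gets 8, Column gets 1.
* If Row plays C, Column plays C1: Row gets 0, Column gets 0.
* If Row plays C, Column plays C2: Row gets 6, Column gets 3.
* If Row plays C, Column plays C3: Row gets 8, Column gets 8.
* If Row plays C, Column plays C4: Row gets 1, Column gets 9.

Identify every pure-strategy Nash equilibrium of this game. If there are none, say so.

(A, C1): Column can switch to C4 (7 → 8). Not NE.
(A, C2): Row can switch to C (5 → 6). Not NE.
(A, C3): Row can switch to B (4 → 6). Not NE.
(A, C4): Row can switch to B (4 → 8). Not NE.
(B, C1): Row can switch to A (6 → 8). Not NE.
(B, C2): Row can switch to A (3 → 5). Not NE.
(B, C3): Row can switch to C (6 → 8). Not NE.
(B, C4): Column can switch to C1 (1 → 7). Not NE.
(The remaining 4 profiles each have a profitable deviation by the same check.)

There is no pure-strategy Nash equilibrium.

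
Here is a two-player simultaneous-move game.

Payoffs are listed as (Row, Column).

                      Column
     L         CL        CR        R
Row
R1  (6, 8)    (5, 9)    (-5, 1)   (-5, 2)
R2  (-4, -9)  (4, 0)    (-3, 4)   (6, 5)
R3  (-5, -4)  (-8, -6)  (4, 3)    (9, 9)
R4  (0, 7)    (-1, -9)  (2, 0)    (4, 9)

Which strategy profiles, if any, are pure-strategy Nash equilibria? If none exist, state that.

The pure Nash equilibria are (R1, CL); (R3, R).

For each strategy profile, look for a profitable unilateral deviation.
(R1, L): Column can switch to CL (8 → 9). Not NE.
(R1, CL): Row gets 5, best alternative 4; Column gets 9, best alternative 8. No profitable deviation — NE.
(R1, CR): Row can switch to R2 (-5 → -3). Not NE.
(R1, R): Row can switch to R2 (-5 → 6). Not NE.
(R2, L): Row can switch to R1 (-4 → 6). Not NE.
(R2, CL): Row can switch to R1 (4 → 5). Not NE.
(R2, CR): Row can switch to R3 (-3 → 4). Not NE.
(R3, R): Row gets 9, best alternative 6; Column gets 9, best alternative 3. No profitable deviation — NE.
(The remaining 8 profiles each have a profitable deviation by the same check.)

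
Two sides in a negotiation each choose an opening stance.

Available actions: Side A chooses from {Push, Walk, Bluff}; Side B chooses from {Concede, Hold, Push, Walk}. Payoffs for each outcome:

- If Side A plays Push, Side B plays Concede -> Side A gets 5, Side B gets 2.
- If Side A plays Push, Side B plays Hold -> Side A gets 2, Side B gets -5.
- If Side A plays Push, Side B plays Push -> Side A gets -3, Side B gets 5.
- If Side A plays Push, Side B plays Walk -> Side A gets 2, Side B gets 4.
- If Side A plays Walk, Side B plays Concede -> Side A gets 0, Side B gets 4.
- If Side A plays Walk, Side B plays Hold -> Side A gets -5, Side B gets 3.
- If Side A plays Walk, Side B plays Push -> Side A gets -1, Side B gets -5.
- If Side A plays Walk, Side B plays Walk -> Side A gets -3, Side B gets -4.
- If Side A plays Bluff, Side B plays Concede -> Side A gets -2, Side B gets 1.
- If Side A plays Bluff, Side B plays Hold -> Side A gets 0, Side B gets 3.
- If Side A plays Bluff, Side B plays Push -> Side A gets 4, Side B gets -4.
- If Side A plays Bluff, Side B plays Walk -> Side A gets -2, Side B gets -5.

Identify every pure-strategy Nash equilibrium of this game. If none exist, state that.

Side A against Concede: payoffs 5, 0, -2 → best response Push.
Side A against Hold: payoffs 2, -5, 0 → best response Push.
Side A against Push: payoffs -3, -1, 4 → best response Bluff.
Side A against Walk: payoffs 2, -3, -2 → best response Push.
Side B against Push: payoffs 2, -5, 5, 4 → best response Push.
Side B against Walk: payoffs 4, 3, -5, -4 → best response Concede.
Side B against Bluff: payoffs 1, 3, -4, -5 → best response Hold.
No profile is a mutual best response for all players.

none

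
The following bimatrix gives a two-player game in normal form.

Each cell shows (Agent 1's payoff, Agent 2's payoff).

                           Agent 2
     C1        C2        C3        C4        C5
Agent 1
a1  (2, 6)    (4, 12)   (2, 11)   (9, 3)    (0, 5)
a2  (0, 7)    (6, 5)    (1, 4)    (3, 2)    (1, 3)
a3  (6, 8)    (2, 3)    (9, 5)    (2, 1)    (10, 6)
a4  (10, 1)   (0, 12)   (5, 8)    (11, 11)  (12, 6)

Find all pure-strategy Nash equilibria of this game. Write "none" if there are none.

For each player, find the best response to each opponent profile; mutual best responses are the pure NE.
Agent 1 against C1: payoffs 2, 0, 6, 10 → best response a4.
Agent 1 against C2: payoffs 4, 6, 2, 0 → best response a2.
Agent 1 against C3: payoffs 2, 1, 9, 5 → best response a3.
Agent 1 against C4: payoffs 9, 3, 2, 11 → best response a4.
Agent 1 against C5: payoffs 0, 1, 10, 12 → best response a4.
Agent 2 against a1: payoffs 6, 12, 11, 3, 5 → best response C2.
Agent 2 against a2: payoffs 7, 5, 4, 2, 3 → best response C1.
Agent 2 against a3: payoffs 8, 3, 5, 1, 6 → best response C1.
Agent 2 against a4: payoffs 1, 12, 8, 11, 6 → best response C2.
No profile is a mutual best response for all players.

There is no pure-strategy Nash equilibrium.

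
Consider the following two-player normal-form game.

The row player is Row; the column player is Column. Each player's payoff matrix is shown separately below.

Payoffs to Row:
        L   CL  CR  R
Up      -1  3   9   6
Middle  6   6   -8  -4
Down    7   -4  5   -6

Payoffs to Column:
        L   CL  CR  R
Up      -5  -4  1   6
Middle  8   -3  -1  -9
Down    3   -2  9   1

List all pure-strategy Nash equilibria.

(Up, R)

Row against L: payoffs -1, 6, 7 → best response Down.
Row against CL: payoffs 3, 6, -4 → best response Middle.
Row against CR: payoffs 9, -8, 5 → best response Up.
Row against R: payoffs 6, -4, -6 → best response Up.
Column against Up: payoffs -5, -4, 1, 6 → best response R.
Column against Middle: payoffs 8, -3, -1, -9 → best response L.
Column against Down: payoffs 3, -2, 9, 1 → best response CR.
Mutual best responses: (Up, R).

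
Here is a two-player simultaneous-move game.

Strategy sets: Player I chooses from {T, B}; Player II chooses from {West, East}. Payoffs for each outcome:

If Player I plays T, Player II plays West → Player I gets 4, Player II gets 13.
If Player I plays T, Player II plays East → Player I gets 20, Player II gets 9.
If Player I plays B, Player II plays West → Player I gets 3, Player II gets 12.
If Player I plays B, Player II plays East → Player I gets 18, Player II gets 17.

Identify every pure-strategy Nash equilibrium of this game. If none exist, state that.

Player I against West: payoffs 4, 3 → best response T.
Player I against East: payoffs 20, 18 → best response T.
Player II against T: payoffs 13, 9 → best response West.
Player II against B: payoffs 12, 17 → best response East.
Mutual best responses: (T, West).

The unique pure-strategy Nash equilibrium is (T, West).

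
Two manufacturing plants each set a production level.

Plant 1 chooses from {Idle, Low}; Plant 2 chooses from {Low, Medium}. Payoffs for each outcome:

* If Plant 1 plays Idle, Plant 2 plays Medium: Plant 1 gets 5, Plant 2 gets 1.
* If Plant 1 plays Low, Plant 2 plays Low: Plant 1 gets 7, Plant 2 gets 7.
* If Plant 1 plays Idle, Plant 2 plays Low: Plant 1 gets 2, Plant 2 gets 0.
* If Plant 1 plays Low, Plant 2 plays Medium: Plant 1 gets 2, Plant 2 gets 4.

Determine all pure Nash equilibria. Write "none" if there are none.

The pure Nash equilibria are (Idle, Medium), (Low, Low).

(Idle, Low): Plant 1 can switch to Low (2 → 7). Not NE.
(Idle, Medium): Plant 1 gets 5, best alternative 2; Plant 2 gets 1, best alternative 0. No profitable deviation — NE.
(Low, Low): Plant 1 gets 7, best alternative 2; Plant 2 gets 7, best alternative 4. No profitable deviation — NE.
(Low, Medium): Plant 1 can switch to Idle (2 → 5). Not NE.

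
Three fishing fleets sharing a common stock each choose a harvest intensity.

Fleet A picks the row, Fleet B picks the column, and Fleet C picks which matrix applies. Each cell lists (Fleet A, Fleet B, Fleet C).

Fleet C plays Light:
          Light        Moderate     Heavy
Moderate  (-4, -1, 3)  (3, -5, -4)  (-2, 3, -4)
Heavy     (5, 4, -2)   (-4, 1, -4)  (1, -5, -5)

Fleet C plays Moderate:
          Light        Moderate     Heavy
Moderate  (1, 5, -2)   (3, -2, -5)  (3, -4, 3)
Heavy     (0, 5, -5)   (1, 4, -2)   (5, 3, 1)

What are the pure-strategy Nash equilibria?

Pure NE: (Heavy, Light, Light)

Check each profile: it is a Nash equilibrium iff no player can strictly gain by switching unilaterally.
(Moderate, Light, Light): Fleet A can switch to Heavy (-4 → 5). Not NE.
(Moderate, Light, Moderate): Fleet C can switch to Light (-2 → 3). Not NE.
(Moderate, Moderate, Light): Fleet B can switch to Light (-5 → -1). Not NE.
(Moderate, Moderate, Moderate): Fleet B can switch to Light (-2 → 5). Not NE.
(Moderate, Heavy, Light): Fleet A can switch to Heavy (-2 → 1). Not NE.
(Moderate, Heavy, Moderate): Fleet A can switch to Heavy (3 → 5). Not NE.
(Heavy, Light, Light): Fleet A gets 5, best alternative -4; Fleet B gets 4, best alternative 1; Fleet C gets -2, best alternative -5. No profitable deviation — NE.
(Heavy, Light, Moderate): Fleet A can switch to Moderate (0 → 1). Not NE.
(Heavy, Moderate, Light): Fleet A can switch to Moderate (-4 → 3). Not NE.
(The remaining 3 profiles each have a profitable deviation by the same check.)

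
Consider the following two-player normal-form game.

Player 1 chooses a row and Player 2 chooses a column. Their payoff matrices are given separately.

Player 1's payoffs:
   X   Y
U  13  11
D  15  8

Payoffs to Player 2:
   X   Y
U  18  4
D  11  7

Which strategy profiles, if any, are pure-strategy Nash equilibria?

The unique pure-strategy Nash equilibrium is (D, X).

(U, X): Player 1 can switch to D (13 → 15). Not NE.
(U, Y): Player 2 can switch to X (4 → 18). Not NE.
(D, X): Player 1 gets 15, best alternative 13; Player 2 gets 11, best alternative 7. No profitable deviation — NE.
(D, Y): Player 1 can switch to U (8 → 11). Not NE.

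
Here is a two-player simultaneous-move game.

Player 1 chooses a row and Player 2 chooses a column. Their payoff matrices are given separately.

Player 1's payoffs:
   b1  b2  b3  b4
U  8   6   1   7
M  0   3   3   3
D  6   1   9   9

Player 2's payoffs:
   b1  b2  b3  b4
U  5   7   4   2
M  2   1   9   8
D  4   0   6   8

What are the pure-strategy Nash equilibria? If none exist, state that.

Player 1 against b1: payoffs 8, 0, 6 → best response U.
Player 1 against b2: payoffs 6, 3, 1 → best response U.
Player 1 against b3: payoffs 1, 3, 9 → best response D.
Player 1 against b4: payoffs 7, 3, 9 → best response D.
Player 2 against U: payoffs 5, 7, 4, 2 → best response b2.
Player 2 against M: payoffs 2, 1, 9, 8 → best response b3.
Player 2 against D: payoffs 4, 0, 6, 8 → best response b4.
Mutual best responses: (U, b2); (D, b4).

The pure Nash equilibria are (U, b2) and (D, b4).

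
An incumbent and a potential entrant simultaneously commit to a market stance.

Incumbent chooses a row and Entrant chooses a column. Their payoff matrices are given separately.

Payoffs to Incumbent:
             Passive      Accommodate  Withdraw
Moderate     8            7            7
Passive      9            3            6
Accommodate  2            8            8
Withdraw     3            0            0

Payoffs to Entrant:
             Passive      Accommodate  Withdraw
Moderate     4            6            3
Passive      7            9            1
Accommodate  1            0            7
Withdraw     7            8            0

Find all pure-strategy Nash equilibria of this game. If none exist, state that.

Pure NE: (Accommodate, Withdraw)

(Moderate, Passive): Incumbent can switch to Passive (8 → 9). Not NE.
(Moderate, Accommodate): Incumbent can switch to Accommodate (7 → 8). Not NE.
(Moderate, Withdraw): Incumbent can switch to Accommodate (7 → 8). Not NE.
(Passive, Passive): Entrant can switch to Accommodate (7 → 9). Not NE.
(Passive, Accommodate): Incumbent can switch to Moderate (3 → 7). Not NE.
(Passive, Withdraw): Incumbent can switch to Moderate (6 → 7). Not NE.
(Accommodate, Passive): Incumbent can switch to Moderate (2 → 8). Not NE.
(Accommodate, Accommodate): Entrant can switch to Passive (0 → 1). Not NE.
(Accommodate, Withdraw): Incumbent gets 8, best alternative 7; Entrant gets 7, best alternative 1. No profitable deviation — NE.
(Withdraw, Passive): Incumbent can switch to Moderate (3 → 8). Not NE.
(Withdraw, Accommodate): Incumbent can switch to Moderate (0 → 7). Not NE.
(The remaining 1 profile has a profitable deviation by the same check.)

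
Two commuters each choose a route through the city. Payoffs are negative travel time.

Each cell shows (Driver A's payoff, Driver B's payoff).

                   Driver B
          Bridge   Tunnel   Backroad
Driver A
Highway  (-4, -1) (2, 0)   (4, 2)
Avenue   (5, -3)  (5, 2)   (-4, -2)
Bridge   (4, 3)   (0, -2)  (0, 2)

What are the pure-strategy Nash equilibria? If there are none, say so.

The pure Nash equilibria are (Highway, Backroad), (Avenue, Tunnel).

(Highway, Bridge): Driver A can switch to Avenue (-4 → 5). Not NE.
(Highway, Tunnel): Driver A can switch to Avenue (2 → 5). Not NE.
(Highway, Backroad): Driver A gets 4, best alternative 0; Driver B gets 2, best alternative 0. No profitable deviation — NE.
(Avenue, Bridge): Driver B can switch to Tunnel (-3 → 2). Not NE.
(Avenue, Tunnel): Driver A gets 5, best alternative 2; Driver B gets 2, best alternative -2. No profitable deviation — NE.
(Avenue, Backroad): Driver A can switch to Highway (-4 → 4). Not NE.
(Bridge, Bridge): Driver A can switch to Avenue (4 → 5). Not NE.
(Bridge, Tunnel): Driver A can switch to Highway (0 → 2). Not NE.
(The remaining 1 profile has a profitable deviation by the same check.)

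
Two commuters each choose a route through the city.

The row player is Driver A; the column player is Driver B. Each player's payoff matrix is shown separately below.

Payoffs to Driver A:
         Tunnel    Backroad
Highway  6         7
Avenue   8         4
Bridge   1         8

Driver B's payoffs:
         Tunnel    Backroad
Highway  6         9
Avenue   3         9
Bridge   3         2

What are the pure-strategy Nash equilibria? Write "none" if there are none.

This game has no pure Nash equilibrium.

(Highway, Tunnel): Driver A can switch to Avenue (6 → 8). Not NE.
(Highway, Backroad): Driver A can switch to Bridge (7 → 8). Not NE.
(Avenue, Tunnel): Driver B can switch to Backroad (3 → 9). Not NE.
(Avenue, Backroad): Driver A can switch to Highway (4 → 7). Not NE.
(Bridge, Tunnel): Driver A can switch to Highway (1 → 6). Not NE.
(Bridge, Backroad): Driver B can switch to Tunnel (2 → 3). Not NE.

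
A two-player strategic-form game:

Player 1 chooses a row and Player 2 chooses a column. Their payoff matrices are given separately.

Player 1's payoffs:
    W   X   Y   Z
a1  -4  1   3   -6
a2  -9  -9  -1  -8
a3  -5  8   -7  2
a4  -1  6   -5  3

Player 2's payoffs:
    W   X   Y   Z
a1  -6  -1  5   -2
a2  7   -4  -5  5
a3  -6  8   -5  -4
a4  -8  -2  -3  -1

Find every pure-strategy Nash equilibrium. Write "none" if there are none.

(a1, Y), (a3, X), (a4, Z)

Mark each player's best response to every combination of opponents' strategies; a profile where every player is best-responding is a pure Nash equilibrium.
Player 1 against W: payoffs -4, -9, -5, -1 → best response a4.
Player 1 against X: payoffs 1, -9, 8, 6 → best response a3.
Player 1 against Y: payoffs 3, -1, -7, -5 → best response a1.
Player 1 against Z: payoffs -6, -8, 2, 3 → best response a4.
Player 2 against a1: payoffs -6, -1, 5, -2 → best response Y.
Player 2 against a2: payoffs 7, -4, -5, 5 → best response W.
Player 2 against a3: payoffs -6, 8, -5, -4 → best response X.
Player 2 against a4: payoffs -8, -2, -3, -1 → best response Z.
Mutual best responses: (a1, Y); (a3, X); (a4, Z).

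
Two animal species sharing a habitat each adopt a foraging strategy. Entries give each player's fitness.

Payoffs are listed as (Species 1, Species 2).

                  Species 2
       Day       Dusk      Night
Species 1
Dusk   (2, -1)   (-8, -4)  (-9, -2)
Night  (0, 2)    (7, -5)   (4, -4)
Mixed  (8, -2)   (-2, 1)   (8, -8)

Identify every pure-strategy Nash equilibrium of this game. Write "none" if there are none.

Species 1 against Day: payoffs 2, 0, 8 → best response Mixed.
Species 1 against Dusk: payoffs -8, 7, -2 → best response Night.
Species 1 against Night: payoffs -9, 4, 8 → best response Mixed.
Species 2 against Dusk: payoffs -1, -4, -2 → best response Day.
Species 2 against Night: payoffs 2, -5, -4 → best response Day.
Species 2 against Mixed: payoffs -2, 1, -8 → best response Dusk.
No profile is a mutual best response for all players.

No pure-strategy Nash equilibrium.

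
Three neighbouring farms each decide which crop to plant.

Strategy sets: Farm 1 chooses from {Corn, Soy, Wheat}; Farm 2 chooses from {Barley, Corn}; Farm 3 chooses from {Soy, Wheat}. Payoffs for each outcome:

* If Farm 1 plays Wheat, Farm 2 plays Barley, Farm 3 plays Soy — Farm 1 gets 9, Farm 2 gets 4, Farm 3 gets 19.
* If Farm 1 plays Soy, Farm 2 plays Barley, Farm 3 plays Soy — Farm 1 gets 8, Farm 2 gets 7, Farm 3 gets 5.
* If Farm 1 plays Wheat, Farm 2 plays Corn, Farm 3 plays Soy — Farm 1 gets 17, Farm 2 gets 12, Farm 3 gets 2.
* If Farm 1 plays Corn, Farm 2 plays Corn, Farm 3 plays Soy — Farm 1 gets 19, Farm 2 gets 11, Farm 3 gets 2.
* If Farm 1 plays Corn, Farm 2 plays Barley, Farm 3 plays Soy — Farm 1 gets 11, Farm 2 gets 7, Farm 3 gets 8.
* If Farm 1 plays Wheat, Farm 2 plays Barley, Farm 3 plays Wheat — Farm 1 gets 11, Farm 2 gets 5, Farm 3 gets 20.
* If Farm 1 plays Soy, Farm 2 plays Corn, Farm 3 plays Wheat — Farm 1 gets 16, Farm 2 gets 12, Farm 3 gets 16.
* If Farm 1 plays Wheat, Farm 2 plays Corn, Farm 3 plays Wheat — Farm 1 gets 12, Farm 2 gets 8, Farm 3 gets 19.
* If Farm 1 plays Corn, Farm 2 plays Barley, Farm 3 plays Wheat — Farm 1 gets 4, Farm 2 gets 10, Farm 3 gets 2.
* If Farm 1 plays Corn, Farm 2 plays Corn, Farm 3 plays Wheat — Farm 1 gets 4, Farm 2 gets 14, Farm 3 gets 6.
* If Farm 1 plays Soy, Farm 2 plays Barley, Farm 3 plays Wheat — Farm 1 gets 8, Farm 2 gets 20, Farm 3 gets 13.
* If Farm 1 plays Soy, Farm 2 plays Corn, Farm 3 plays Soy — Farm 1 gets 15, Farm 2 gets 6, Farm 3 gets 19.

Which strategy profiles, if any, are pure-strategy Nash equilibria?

For each player, find the best response to each opponent profile; mutual best responses are the pure NE.
Farm 1 against (Barley, Soy): payoffs 11, 8, 9 → best response Corn.
Farm 1 against (Barley, Wheat): payoffs 4, 8, 11 → best response Wheat.
Farm 1 against (Corn, Soy): payoffs 19, 15, 17 → best response Corn.
Farm 1 against (Corn, Wheat): payoffs 4, 16, 12 → best response Soy.
Farm 2 against (Corn, Soy): payoffs 7, 11 → best response Corn.
Farm 2 against (Corn, Wheat): payoffs 10, 14 → best response Corn.
Farm 2 against (Soy, Soy): payoffs 7, 6 → best response Barley.
Farm 2 against (Soy, Wheat): payoffs 20, 12 → best response Barley.
Farm 2 against (Wheat, Soy): payoffs 4, 12 → best response Corn.
Farm 2 against (Wheat, Wheat): payoffs 5, 8 → best response Corn.
Farm 3 against (Corn, Barley): payoffs 8, 2 → best response Soy.
Farm 3 against (Corn, Corn): payoffs 2, 6 → best response Wheat.
Farm 3 against (Soy, Barley): payoffs 5, 13 → best response Wheat.
Farm 3 against (Soy, Corn): payoffs 19, 16 → best response Soy.
Farm 3 against (Wheat, Barley): payoffs 19, 20 → best response Wheat.
Farm 3 against (Wheat, Corn): payoffs 2, 19 → best response Wheat.
No profile is a mutual best response for all players.

none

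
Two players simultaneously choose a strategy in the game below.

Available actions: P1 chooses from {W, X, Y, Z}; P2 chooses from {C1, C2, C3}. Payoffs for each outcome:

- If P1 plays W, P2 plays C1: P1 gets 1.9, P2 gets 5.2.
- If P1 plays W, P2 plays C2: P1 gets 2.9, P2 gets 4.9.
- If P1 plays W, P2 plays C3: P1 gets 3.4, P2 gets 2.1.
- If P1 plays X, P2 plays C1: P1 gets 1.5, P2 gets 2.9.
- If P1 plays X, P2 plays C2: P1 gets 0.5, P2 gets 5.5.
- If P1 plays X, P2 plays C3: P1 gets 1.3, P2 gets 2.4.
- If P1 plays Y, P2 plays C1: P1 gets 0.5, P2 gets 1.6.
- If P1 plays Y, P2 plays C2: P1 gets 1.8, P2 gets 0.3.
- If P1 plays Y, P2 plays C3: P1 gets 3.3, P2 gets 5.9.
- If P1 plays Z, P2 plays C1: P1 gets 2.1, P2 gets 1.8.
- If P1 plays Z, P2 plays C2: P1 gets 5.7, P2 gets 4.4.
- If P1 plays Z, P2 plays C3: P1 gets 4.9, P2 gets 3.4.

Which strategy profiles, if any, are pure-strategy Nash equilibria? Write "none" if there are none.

(Z, C2)

Check each profile: it is a Nash equilibrium iff no player can strictly gain by switching unilaterally.
(W, C1): P1 can switch to Z (1.9 → 2.1). Not NE.
(W, C2): P1 can switch to Z (2.9 → 5.7). Not NE.
(W, C3): P1 can switch to Z (3.4 → 4.9). Not NE.
(X, C1): P1 can switch to W (1.5 → 1.9). Not NE.
(X, C2): P1 can switch to W (0.5 → 2.9). Not NE.
(X, C3): P1 can switch to W (1.3 → 3.4). Not NE.
(Y, C1): P1 can switch to W (0.5 → 1.9). Not NE.
(Y, C2): P1 can switch to W (1.8 → 2.9). Not NE.
(Y, C3): P1 can switch to W (3.3 → 3.4). Not NE.
(Z, C1): P2 can switch to C2 (1.8 → 4.4). Not NE.
(Z, C2): P1 gets 5.7, best alternative 2.9; P2 gets 4.4, best alternative 3.4. No profitable deviation — NE.
(Z, C3): P2 can switch to C2 (3.4 → 4.4). Not NE.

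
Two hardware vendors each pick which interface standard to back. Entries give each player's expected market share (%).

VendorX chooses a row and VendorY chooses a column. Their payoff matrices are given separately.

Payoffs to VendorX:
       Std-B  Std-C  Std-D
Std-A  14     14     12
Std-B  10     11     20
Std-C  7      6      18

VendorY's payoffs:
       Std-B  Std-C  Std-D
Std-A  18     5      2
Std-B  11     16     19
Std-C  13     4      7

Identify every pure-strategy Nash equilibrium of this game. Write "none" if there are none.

(Std-A, Std-B), (Std-B, Std-D)

Mark each player's best response to every combination of opponents' strategies; a profile where every player is best-responding is a pure Nash equilibrium.
VendorX against Std-B: payoffs 14, 10, 7 → best response Std-A.
VendorX against Std-C: payoffs 14, 11, 6 → best response Std-A.
VendorX against Std-D: payoffs 12, 20, 18 → best response Std-B.
VendorY against Std-A: payoffs 18, 5, 2 → best response Std-B.
VendorY against Std-B: payoffs 11, 16, 19 → best response Std-D.
VendorY against Std-C: payoffs 13, 4, 7 → best response Std-B.
Mutual best responses: (Std-A, Std-B); (Std-B, Std-D).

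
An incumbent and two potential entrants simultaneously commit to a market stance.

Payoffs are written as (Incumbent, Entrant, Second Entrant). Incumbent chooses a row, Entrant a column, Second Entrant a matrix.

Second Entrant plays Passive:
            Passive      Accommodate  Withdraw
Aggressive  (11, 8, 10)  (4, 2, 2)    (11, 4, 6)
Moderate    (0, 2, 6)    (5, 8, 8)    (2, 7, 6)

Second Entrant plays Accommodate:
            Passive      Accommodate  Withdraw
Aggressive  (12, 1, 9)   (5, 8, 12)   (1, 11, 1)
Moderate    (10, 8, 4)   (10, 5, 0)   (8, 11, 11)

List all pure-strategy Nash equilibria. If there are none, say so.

(Aggressive, Passive, Passive): Incumbent gets 11, best alternative 0; Entrant gets 8, best alternative 4; Second Entrant gets 10, best alternative 9. No profitable deviation — NE.
(Aggressive, Passive, Accommodate): Entrant can switch to Accommodate (1 → 8). Not NE.
(Aggressive, Accommodate, Passive): Incumbent can switch to Moderate (4 → 5). Not NE.
(Aggressive, Accommodate, Accommodate): Incumbent can switch to Moderate (5 → 10). Not NE.
(Aggressive, Withdraw, Passive): Entrant can switch to Passive (4 → 8). Not NE.
(Aggressive, Withdraw, Accommodate): Incumbent can switch to Moderate (1 → 8). Not NE.
(Moderate, Passive, Passive): Incumbent can switch to Aggressive (0 → 11). Not NE.
(Moderate, Passive, Accommodate): Incumbent can switch to Aggressive (10 → 12). Not NE.
(Moderate, Accommodate, Passive): Incumbent gets 5, best alternative 4; Entrant gets 8, best alternative 7; Second Entrant gets 8, best alternative 0. No profitable deviation — NE.
(Moderate, Accommodate, Accommodate): Entrant can switch to Passive (5 → 8). Not NE.
(Moderate, Withdraw, Accommodate): Incumbent gets 8, best alternative 1; Entrant gets 11, best alternative 8; Second Entrant gets 11, best alternative 6. No profitable deviation — NE.
(The remaining 1 profile has a profitable deviation by the same check.)

(Aggressive, Passive, Passive); (Moderate, Accommodate, Passive); (Moderate, Withdraw, Accommodate)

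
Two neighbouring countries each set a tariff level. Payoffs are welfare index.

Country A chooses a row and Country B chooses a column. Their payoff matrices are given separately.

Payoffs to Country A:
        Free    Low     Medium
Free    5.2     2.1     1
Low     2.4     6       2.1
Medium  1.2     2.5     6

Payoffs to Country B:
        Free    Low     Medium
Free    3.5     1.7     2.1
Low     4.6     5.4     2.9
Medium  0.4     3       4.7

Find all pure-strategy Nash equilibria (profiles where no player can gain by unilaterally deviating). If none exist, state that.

Country A against Free: payoffs 5.2, 2.4, 1.2 → best response Free.
Country A against Low: payoffs 2.1, 6, 2.5 → best response Low.
Country A against Medium: payoffs 1, 2.1, 6 → best response Medium.
Country B against Free: payoffs 3.5, 1.7, 2.1 → best response Free.
Country B against Low: payoffs 4.6, 5.4, 2.9 → best response Low.
Country B against Medium: payoffs 0.4, 3, 4.7 → best response Medium.
Mutual best responses: (Free, Free); (Low, Low); (Medium, Medium).

(Free, Free), (Low, Low), (Medium, Medium)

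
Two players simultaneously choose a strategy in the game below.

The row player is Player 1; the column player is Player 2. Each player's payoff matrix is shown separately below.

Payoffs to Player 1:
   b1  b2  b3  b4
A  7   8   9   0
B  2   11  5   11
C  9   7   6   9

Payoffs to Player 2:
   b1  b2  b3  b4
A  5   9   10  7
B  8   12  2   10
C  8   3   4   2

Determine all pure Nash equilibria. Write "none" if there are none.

Mark each player's best response to every combination of opponents' strategies; a profile where every player is best-responding is a pure Nash equilibrium.
Player 1 against b1: payoffs 7, 2, 9 → best response C.
Player 1 against b2: payoffs 8, 11, 7 → best response B.
Player 1 against b3: payoffs 9, 5, 6 → best response A.
Player 1 against b4: payoffs 0, 11, 9 → best response B.
Player 2 against A: payoffs 5, 9, 10, 7 → best response b3.
Player 2 against B: payoffs 8, 12, 2, 10 → best response b2.
Player 2 against C: payoffs 8, 3, 4, 2 → best response b1.
Mutual best responses: (A, b3); (B, b2); (C, b1).

(A, b3); (B, b2); (C, b1)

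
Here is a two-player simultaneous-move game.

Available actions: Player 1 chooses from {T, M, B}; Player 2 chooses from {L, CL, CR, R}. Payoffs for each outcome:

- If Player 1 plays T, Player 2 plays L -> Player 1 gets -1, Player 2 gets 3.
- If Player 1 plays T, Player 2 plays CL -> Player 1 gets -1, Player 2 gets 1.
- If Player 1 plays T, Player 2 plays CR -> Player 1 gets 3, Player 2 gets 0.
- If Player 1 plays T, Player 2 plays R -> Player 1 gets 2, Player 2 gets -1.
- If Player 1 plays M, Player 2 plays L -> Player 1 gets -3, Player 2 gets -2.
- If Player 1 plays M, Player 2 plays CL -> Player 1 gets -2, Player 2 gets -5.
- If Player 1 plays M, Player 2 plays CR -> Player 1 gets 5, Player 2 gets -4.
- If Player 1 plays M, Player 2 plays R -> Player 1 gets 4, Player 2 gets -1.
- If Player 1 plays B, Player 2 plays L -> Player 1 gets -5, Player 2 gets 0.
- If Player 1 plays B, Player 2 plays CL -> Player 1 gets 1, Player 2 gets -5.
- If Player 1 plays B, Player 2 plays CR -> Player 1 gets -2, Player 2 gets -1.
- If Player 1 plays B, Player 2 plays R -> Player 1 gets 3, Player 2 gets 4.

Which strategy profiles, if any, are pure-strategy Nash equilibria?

Player 1 against L: payoffs -1, -3, -5 → best response T.
Player 1 against CL: payoffs -1, -2, 1 → best response B.
Player 1 against CR: payoffs 3, 5, -2 → best response M.
Player 1 against R: payoffs 2, 4, 3 → best response M.
Player 2 against T: payoffs 3, 1, 0, -1 → best response L.
Player 2 against M: payoffs -2, -5, -4, -1 → best response R.
Player 2 against B: payoffs 0, -5, -1, 4 → best response R.
Mutual best responses: (T, L); (M, R).

Pure-strategy Nash equilibria: (T, L); (M, R)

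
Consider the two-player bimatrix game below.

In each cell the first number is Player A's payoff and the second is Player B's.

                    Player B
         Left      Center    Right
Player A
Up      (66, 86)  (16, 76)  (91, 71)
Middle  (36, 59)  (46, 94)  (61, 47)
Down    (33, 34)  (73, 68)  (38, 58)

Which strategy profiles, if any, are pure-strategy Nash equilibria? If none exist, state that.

(Up, Left): Player A gets 66, best alternative 36; Player B gets 86, best alternative 76. No profitable deviation — NE.
(Up, Center): Player A can switch to Middle (16 → 46). Not NE.
(Up, Right): Player B can switch to Left (71 → 86). Not NE.
(Middle, Left): Player A can switch to Up (36 → 66). Not NE.
(Middle, Center): Player A can switch to Down (46 → 73). Not NE.
(Middle, Right): Player A can switch to Up (61 → 91). Not NE.
(Down, Left): Player A can switch to Up (33 → 66). Not NE.
(Down, Center): Player A gets 73, best alternative 46; Player B gets 68, best alternative 58. No profitable deviation — NE.
(Down, Right): Player A can switch to Up (38 → 91). Not NE.

Pure-strategy Nash equilibria: (Up, Left), (Down, Center)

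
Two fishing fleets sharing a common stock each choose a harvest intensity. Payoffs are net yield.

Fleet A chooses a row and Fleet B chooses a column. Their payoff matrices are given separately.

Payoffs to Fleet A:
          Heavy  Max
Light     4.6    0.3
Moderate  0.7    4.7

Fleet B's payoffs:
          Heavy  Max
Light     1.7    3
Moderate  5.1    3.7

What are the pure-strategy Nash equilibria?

This game has no pure Nash equilibrium.

Fleet A against Heavy: payoffs 4.6, 0.7 → best response Light.
Fleet A against Max: payoffs 0.3, 4.7 → best response Moderate.
Fleet B against Light: payoffs 1.7, 3 → best response Max.
Fleet B against Moderate: payoffs 5.1, 3.7 → best response Heavy.
No profile is a mutual best response for all players.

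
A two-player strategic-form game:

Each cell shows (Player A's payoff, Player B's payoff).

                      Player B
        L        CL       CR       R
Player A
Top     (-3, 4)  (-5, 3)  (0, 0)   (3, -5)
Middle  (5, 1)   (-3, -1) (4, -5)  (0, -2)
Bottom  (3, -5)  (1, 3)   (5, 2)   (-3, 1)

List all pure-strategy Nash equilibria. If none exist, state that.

(Top, L): Player A can switch to Middle (-3 → 5). Not NE.
(Top, CL): Player A can switch to Middle (-5 → -3). Not NE.
(Top, CR): Player A can switch to Middle (0 → 4). Not NE.
(Top, R): Player B can switch to L (-5 → 4). Not NE.
(Middle, L): Player A gets 5, best alternative 3; Player B gets 1, best alternative -1. No profitable deviation — NE.
(Middle, CL): Player A can switch to Bottom (-3 → 1). Not NE.
(Middle, CR): Player A can switch to Bottom (4 → 5). Not NE.
(Middle, R): Player A can switch to Top (0 → 3). Not NE.
(Bottom, L): Player A can switch to Middle (3 → 5). Not NE.
(Bottom, CL): Player A gets 1, best alternative -3; Player B gets 3, best alternative 2. No profitable deviation — NE.
(Bottom, CR): Player B can switch to CL (2 → 3). Not NE.
(Bottom, R): Player A can switch to Top (-3 → 3). Not NE.

Pure-strategy Nash equilibria: (Middle, L), (Bottom, CL)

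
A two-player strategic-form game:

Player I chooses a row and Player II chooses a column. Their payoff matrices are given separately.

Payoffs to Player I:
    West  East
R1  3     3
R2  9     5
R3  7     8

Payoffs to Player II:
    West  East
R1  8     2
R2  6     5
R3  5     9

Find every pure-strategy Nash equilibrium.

For each player, find the best response to each opponent profile; mutual best responses are the pure NE.
Player I against West: payoffs 3, 9, 7 → best response R2.
Player I against East: payoffs 3, 5, 8 → best response R3.
Player II against R1: payoffs 8, 2 → best response West.
Player II against R2: payoffs 6, 5 → best response West.
Player II against R3: payoffs 5, 9 → best response East.
Mutual best responses: (R2, West); (R3, East).

Pure-strategy Nash equilibria: (R2, West); (R3, East)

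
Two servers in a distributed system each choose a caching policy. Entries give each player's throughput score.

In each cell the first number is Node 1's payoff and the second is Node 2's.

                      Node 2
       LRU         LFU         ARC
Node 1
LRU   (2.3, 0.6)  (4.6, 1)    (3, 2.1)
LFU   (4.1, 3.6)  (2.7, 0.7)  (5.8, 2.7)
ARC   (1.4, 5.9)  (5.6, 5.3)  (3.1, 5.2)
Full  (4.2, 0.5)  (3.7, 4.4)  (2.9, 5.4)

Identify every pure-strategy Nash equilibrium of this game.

Node 1 against LRU: payoffs 2.3, 4.1, 1.4, 4.2 → best response Full.
Node 1 against LFU: payoffs 4.6, 2.7, 5.6, 3.7 → best response ARC.
Node 1 against ARC: payoffs 3, 5.8, 3.1, 2.9 → best response LFU.
Node 2 against LRU: payoffs 0.6, 1, 2.1 → best response ARC.
Node 2 against LFU: payoffs 3.6, 0.7, 2.7 → best response LRU.
Node 2 against ARC: payoffs 5.9, 5.3, 5.2 → best response LRU.
Node 2 against Full: payoffs 0.5, 4.4, 5.4 → best response ARC.
No profile is a mutual best response for all players.

There is no pure-strategy Nash equilibrium.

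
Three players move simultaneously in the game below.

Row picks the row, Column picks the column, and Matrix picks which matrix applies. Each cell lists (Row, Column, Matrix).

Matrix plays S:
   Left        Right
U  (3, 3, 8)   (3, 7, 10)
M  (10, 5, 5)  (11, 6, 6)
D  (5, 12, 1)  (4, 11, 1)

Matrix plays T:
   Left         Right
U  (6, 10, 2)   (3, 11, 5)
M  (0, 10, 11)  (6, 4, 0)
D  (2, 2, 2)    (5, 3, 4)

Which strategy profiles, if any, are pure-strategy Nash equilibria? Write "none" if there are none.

(U, Left, S): Row can switch to M (3 → 10). Not NE.
(U, Left, T): Column can switch to Right (10 → 11). Not NE.
(U, Right, S): Row can switch to M (3 → 11). Not NE.
(U, Right, T): Row can switch to M (3 → 6). Not NE.
(M, Left, S): Column can switch to Right (5 → 6). Not NE.
(M, Left, T): Row can switch to U (0 → 6). Not NE.
(M, Right, S): Row gets 11, best alternative 4; Column gets 6, best alternative 5; Matrix gets 6, best alternative 0. No profitable deviation — NE.
(M, Right, T): Column can switch to Left (4 → 10). Not NE.
(D, Left, S): Row can switch to M (5 → 10). Not NE.
(D, Left, T): Row can switch to U (2 → 6). Not NE.
(D, Right, S): Row can switch to M (4 → 11). Not NE.
(The remaining 1 profile has a profitable deviation by the same check.)

The unique pure-strategy Nash equilibrium is (M, Right, S).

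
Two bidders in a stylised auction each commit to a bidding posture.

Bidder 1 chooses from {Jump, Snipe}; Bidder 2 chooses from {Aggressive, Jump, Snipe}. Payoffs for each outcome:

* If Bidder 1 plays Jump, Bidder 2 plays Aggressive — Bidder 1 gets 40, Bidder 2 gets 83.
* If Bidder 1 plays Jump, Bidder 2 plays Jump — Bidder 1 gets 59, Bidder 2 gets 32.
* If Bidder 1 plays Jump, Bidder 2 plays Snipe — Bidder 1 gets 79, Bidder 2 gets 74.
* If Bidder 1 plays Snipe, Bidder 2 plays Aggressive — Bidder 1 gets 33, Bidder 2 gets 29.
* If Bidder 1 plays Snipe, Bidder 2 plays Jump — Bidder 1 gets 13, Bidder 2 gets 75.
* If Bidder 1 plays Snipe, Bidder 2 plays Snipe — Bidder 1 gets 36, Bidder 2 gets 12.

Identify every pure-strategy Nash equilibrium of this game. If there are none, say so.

The unique pure-strategy Nash equilibrium is (Jump, Aggressive).

Mark each player's best response to every combination of opponents' strategies; a profile where every player is best-responding is a pure Nash equilibrium.
Bidder 1 against Aggressive: payoffs 40, 33 → best response Jump.
Bidder 1 against Jump: payoffs 59, 13 → best response Jump.
Bidder 1 against Snipe: payoffs 79, 36 → best response Jump.
Bidder 2 against Jump: payoffs 83, 32, 74 → best response Aggressive.
Bidder 2 against Snipe: payoffs 29, 75, 12 → best response Jump.
Mutual best responses: (Jump, Aggressive).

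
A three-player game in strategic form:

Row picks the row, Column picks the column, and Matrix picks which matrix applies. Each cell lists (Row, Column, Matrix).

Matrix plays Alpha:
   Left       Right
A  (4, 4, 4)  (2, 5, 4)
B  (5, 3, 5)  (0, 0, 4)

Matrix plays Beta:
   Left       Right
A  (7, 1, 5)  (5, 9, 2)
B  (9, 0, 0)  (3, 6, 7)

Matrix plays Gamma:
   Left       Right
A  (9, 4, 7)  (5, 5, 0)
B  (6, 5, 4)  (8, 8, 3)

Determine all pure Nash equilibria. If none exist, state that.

Pure-strategy Nash equilibria: (A, Right, Alpha), (B, Left, Alpha)

Row against (Left, Alpha): payoffs 4, 5 → best response B.
Row against (Left, Beta): payoffs 7, 9 → best response B.
Row against (Left, Gamma): payoffs 9, 6 → best response A.
Row against (Right, Alpha): payoffs 2, 0 → best response A.
Row against (Right, Beta): payoffs 5, 3 → best response A.
Row against (Right, Gamma): payoffs 5, 8 → best response B.
Column against (A, Alpha): payoffs 4, 5 → best response Right.
Column against (A, Beta): payoffs 1, 9 → best response Right.
Column against (A, Gamma): payoffs 4, 5 → best response Right.
Column against (B, Alpha): payoffs 3, 0 → best response Left.
Column against (B, Beta): payoffs 0, 6 → best response Right.
Column against (B, Gamma): payoffs 5, 8 → best response Right.
Matrix against (A, Left): payoffs 4, 5, 7 → best response Gamma.
Matrix against (A, Right): payoffs 4, 2, 0 → best response Alpha.
Matrix against (B, Left): payoffs 5, 0, 4 → best response Alpha.
Matrix against (B, Right): payoffs 4, 7, 3 → best response Beta.
Mutual best responses: (A, Right, Alpha); (B, Left, Alpha).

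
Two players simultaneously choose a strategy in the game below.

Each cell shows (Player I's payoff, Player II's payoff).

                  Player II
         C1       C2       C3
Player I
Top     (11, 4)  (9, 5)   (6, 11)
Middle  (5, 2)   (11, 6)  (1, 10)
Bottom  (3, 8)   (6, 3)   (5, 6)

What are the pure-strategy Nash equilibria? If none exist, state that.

The unique pure-strategy Nash equilibrium is (Top, C3).

Check each profile: it is a Nash equilibrium iff no player can strictly gain by switching unilaterally.
(Top, C1): Player II can switch to C2 (4 → 5). Not NE.
(Top, C2): Player I can switch to Middle (9 → 11). Not NE.
(Top, C3): Player I gets 6, best alternative 5; Player II gets 11, best alternative 5. No profitable deviation — NE.
(Middle, C1): Player I can switch to Top (5 → 11). Not NE.
(Middle, C2): Player II can switch to C3 (6 → 10). Not NE.
(Middle, C3): Player I can switch to Top (1 → 6). Not NE.
(Bottom, C1): Player I can switch to Top (3 → 11). Not NE.
(The remaining 2 profiles each have a profitable deviation by the same check.)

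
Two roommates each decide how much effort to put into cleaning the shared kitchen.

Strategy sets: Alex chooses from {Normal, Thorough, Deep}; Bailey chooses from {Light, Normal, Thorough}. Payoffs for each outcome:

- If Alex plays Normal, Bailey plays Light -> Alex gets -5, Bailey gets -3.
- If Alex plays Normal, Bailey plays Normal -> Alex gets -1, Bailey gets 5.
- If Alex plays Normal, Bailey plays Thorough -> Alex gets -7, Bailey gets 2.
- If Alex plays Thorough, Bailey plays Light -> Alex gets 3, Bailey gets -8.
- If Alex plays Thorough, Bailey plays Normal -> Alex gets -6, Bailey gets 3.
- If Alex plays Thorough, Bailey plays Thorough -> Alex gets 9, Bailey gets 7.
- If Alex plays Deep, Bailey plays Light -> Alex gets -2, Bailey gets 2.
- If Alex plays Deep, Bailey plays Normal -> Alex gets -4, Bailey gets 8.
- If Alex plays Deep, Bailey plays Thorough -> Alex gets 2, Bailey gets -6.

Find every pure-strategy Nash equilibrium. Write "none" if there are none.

(Normal, Normal), (Thorough, Thorough)

For each player, find the best response to each opponent profile; mutual best responses are the pure NE.
Alex against Light: payoffs -5, 3, -2 → best response Thorough.
Alex against Normal: payoffs -1, -6, -4 → best response Normal.
Alex against Thorough: payoffs -7, 9, 2 → best response Thorough.
Bailey against Normal: payoffs -3, 5, 2 → best response Normal.
Bailey against Thorough: payoffs -8, 3, 7 → best response Thorough.
Bailey against Deep: payoffs 2, 8, -6 → best response Normal.
Mutual best responses: (Normal, Normal); (Thorough, Thorough).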